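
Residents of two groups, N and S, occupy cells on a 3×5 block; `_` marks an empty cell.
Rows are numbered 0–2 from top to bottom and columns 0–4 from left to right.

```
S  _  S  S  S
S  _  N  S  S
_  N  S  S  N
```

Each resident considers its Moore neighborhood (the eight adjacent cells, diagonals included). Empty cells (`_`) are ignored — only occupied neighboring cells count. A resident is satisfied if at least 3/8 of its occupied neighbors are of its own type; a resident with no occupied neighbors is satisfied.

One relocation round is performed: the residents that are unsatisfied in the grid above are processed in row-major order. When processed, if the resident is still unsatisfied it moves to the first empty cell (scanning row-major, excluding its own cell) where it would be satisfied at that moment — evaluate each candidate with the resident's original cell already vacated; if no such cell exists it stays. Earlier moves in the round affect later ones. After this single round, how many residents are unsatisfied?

Initially unsatisfied (in order): (1,2), (2,1), (2,4).
  (1,2) → (2,0).
  (2,1): no empty cell satisfies it; stays.
  (2,4): no empty cell satisfies it; stays.
Resulting grid:
S _ S S S
S _ _ S S
N N S S N
Unsatisfied now: (1,0), (2,1), (2,4).

3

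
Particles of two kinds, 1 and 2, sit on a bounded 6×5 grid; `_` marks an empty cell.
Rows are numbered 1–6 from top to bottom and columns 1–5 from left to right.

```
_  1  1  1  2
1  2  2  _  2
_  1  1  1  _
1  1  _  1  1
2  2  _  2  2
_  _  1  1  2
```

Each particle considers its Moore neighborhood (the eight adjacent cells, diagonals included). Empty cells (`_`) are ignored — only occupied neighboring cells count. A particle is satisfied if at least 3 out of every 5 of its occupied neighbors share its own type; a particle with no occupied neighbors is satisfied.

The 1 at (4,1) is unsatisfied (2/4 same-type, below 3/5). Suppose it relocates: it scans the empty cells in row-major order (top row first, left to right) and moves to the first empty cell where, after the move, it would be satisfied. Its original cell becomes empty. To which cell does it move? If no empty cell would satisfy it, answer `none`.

(1,1)

Vacating (4,1). Empty cells in order:
  (1,1): 2/3 same-type → satisfied — stop here.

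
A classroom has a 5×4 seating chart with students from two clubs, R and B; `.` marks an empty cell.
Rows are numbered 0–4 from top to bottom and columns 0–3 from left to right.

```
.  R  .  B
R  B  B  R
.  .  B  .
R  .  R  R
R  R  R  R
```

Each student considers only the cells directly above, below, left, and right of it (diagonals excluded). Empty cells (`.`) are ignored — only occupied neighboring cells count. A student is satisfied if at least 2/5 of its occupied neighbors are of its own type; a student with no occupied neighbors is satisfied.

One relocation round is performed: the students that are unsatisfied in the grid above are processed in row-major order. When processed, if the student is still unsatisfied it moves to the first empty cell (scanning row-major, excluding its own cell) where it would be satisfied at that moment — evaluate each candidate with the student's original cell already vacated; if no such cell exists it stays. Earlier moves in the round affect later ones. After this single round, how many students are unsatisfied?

0

Initially unsatisfied (in order): (0,1), (0,3), (1,0), (1,1), (1,3).
  (0,1) → (0,0).
  (0,3) → (0,1).
  (1,0): now satisfied by earlier moves; stays.
  (1,1): now satisfied by earlier moves; stays.
  (1,3) → (0,3).
Resulting grid:
R B . R
R B B .
. . B .
R . R R
R R R R
All satisfied now.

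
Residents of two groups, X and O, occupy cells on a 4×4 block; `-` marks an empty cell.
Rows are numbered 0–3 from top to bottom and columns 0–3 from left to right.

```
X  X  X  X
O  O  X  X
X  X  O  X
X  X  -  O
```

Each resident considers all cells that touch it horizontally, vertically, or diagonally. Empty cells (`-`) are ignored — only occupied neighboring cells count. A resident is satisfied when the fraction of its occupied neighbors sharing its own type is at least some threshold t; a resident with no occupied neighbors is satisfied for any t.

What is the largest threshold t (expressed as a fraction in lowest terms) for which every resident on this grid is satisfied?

Row 0: (0,0)X 1/3 · (0,1)X 3/5 · (0,2)X 4/5 · (0,3)X 3/3
Row 1: (1,0)O 1/5 · (1,1)O 2/8 · (1,2)X 6/8 · (1,3)X 4/5
Row 2: (2,0)X 3/5 · (2,1)X 4/7 · (2,2)O 2/7 · (2,3)X 2/4
Row 3: (3,0)X 3/3 · (3,1)X 3/4 · (3,3)O 1/2
The smallest same-type fraction is 1/5 at (1,0), which reduces to 1/5. Any threshold above that leaves this resident unsatisfied.

1/5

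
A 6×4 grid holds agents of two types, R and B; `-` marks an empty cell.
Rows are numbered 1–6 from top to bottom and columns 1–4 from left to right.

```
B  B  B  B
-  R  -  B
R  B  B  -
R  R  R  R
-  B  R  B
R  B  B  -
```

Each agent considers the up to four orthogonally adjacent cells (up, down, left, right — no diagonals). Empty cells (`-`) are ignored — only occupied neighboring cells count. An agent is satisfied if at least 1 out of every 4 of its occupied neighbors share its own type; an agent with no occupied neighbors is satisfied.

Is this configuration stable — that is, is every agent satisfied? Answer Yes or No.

Row 1: (1,1)B 1/1 satisfied · (1,2)B 2/3 satisfied · (1,3)B 2/2 satisfied · (1,4)B 2/2 satisfied
Row 2: (2,2)R 0/2 not · (2,4)B 1/1 satisfied
Row 3: (3,1)R 1/2 satisfied · (3,2)B 1/4 satisfied · (3,3)B 1/2 satisfied
Row 4: (4,1)R 2/2 satisfied · (4,2)R 2/4 satisfied · (4,3)R 3/4 satisfied · (4,4)R 1/2 satisfied
Row 5: (5,2)B 1/3 satisfied · (5,3)R 1/4 satisfied · (5,4)B 0/2 not
Row 6: (6,1)R 0/1 not · (6,2)B 2/3 satisfied · (6,3)B 1/2 satisfied
For instance (2,2) has only 0/2 same-type neighbors, below 1/4.

No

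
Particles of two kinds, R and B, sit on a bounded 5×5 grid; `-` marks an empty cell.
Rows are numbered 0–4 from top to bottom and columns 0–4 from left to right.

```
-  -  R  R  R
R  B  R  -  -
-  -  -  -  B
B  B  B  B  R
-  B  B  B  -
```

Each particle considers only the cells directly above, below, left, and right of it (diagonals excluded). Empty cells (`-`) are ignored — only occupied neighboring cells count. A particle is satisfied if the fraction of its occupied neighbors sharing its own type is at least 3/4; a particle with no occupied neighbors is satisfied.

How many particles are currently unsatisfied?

6

Row 0: (0,2)R 2/2 ✓ · (0,3)R 2/2 ✓ · (0,4)R 1/1 ✓
Row 1: (1,0)R 0/1 ✗ · (1,1)B 0/2 ✗ · (1,2)R 1/2 ✗
Row 2: (2,4)B 0/1 ✗
Row 3: (3,0)B 1/1 ✓ · (3,1)B 3/3 ✓ · (3,2)B 3/3 ✓ · (3,3)B 2/3 ✗ · (3,4)R 0/2 ✗
Row 4: (4,1)B 2/2 ✓ · (4,2)B 3/3 ✓ · (4,3)B 2/2 ✓
Unsatisfied: (1,0), (1,1), (1,2), (2,4), (3,3), (3,4) — 6 in total.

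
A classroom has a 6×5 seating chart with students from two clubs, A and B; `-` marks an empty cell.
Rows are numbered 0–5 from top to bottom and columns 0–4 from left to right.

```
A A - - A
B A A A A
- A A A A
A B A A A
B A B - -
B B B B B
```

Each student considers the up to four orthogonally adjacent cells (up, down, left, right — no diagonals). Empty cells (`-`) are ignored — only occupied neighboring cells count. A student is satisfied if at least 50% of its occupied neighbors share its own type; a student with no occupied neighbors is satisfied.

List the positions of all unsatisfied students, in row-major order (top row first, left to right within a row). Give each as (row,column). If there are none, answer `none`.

Row 0: (0,0)A 1/2 satisfied · (0,1)A 2/2 satisfied · (0,4)A 1/1 satisfied
Row 1: (1,0)B 0/2 not · (1,1)A 3/4 satisfied · (1,2)A 3/3 satisfied · (1,3)A 3/3 satisfied · (1,4)A 3/3 satisfied
Row 2: (2,1)A 2/3 satisfied · (2,2)A 4/4 satisfied · (2,3)A 4/4 satisfied · (2,4)A 3/3 satisfied
Row 3: (3,0)A 0/2 not · (3,1)B 0/4 not · (3,2)A 2/4 satisfied · (3,3)A 3/3 satisfied · (3,4)A 2/2 satisfied
Row 4: (4,0)B 1/3 not · (4,1)A 0/4 not · (4,2)B 1/3 not
Row 5: (5,0)B 2/2 satisfied · (5,1)B 2/3 satisfied · (5,2)B 3/3 satisfied · (5,3)B 2/2 satisfied · (5,4)B 1/1 satisfied

(1,0), (3,0), (3,1), (4,0), (4,1), (4,2)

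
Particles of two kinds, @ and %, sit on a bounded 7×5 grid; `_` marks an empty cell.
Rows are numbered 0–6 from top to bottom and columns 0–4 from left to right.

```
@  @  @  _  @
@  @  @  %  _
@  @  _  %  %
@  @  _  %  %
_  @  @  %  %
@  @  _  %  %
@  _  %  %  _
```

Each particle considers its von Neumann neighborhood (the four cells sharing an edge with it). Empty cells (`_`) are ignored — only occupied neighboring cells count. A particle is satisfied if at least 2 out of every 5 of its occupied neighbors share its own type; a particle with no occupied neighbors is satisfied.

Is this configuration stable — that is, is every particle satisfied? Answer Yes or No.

Row 0: (0,0)@ 2/2 ✓ · (0,1)@ 3/3 ✓ · (0,2)@ 2/2 ✓ · (0,4)@ 0/0 ✓
Row 1: (1,0)@ 3/3 ✓ · (1,1)@ 4/4 ✓ · (1,2)@ 2/3 ✓ · (1,3)% 1/2 ✓
Row 2: (2,0)@ 3/3 ✓ · (2,1)@ 3/3 ✓ · (2,3)% 3/3 ✓ · (2,4)% 2/2 ✓
Row 3: (3,0)@ 2/2 ✓ · (3,1)@ 3/3 ✓ · (3,3)% 3/3 ✓ · (3,4)% 3/3 ✓
Row 4: (4,1)@ 3/3 ✓ · (4,2)@ 1/2 ✓ · (4,3)% 3/4 ✓ · (4,4)% 3/3 ✓
Row 5: (5,0)@ 2/2 ✓ · (5,1)@ 2/2 ✓ · (5,3)% 3/3 ✓ · (5,4)% 2/2 ✓
Row 6: (6,0)@ 1/1 ✓ · (6,2)% 1/1 ✓ · (6,3)% 2/2 ✓
All meet the threshold, so the configuration is stable.

Yes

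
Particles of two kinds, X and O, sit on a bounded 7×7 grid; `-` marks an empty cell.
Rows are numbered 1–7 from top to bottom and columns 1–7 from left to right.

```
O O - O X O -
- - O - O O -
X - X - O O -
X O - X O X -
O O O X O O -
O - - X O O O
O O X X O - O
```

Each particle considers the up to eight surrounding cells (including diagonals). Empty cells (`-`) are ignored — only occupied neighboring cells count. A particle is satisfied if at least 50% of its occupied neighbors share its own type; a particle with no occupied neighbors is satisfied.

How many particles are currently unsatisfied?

8

(1,1)O 1/1 ✓
(1,2)O 2/2 ✓
(1,4)O 2/3 ✓
(1,5)X 0/4 ✗
(1,6)O 2/3 ✓
(2,3)O 2/3 ✓
(2,5)O 5/6 ✓
(2,6)O 4/5 ✓
(3,1)X 1/2 ✓
(3,3)X 1/3 ✗
(3,5)O 4/6 ✓
(3,6)O 4/5 ✓
(4,1)X 1/4 ✗
(4,2)O 3/6 ✓
(4,4)X 2/6 ✗
(4,5)O 4/7 ✓
(4,6)X 0/5 ✗
(5,1)O 3/4 ✓
(5,2)O 4/5 ✓
(5,3)O 2/5 ✗
(5,4)X 2/6 ✗
(5,5)O 4/8 ✓
(5,6)O 5/6 ✓
(6,1)O 4/4 ✓
(6,4)X 3/7 ✗
(6,5)O 4/7 ✓
(6,6)O 6/6 ✓
(6,7)O 3/3 ✓
(7,1)O 2/2 ✓
(7,2)O 2/3 ✓
(7,3)X 2/3 ✓
(7,4)X 2/4 ✓
(7,5)O 2/4 ✓
(7,7)O 2/2 ✓
Unsatisfied: (1,5), (3,3), (4,1), (4,4), (4,6), (5,3), (5,4), (6,4) — 8 in total.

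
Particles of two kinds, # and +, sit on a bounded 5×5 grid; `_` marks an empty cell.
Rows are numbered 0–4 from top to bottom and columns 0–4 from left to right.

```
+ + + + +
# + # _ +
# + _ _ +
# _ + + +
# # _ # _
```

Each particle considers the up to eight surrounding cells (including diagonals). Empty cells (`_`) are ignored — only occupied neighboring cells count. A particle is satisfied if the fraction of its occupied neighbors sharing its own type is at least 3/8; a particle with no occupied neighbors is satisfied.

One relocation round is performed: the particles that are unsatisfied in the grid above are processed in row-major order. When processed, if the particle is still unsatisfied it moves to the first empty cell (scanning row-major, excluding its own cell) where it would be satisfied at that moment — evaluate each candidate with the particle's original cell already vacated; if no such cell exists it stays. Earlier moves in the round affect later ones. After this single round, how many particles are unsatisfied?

2

Initially unsatisfied (in order): (1,0), (1,2), (2,1), (4,3).
  (1,0) → (3,1).
  (1,2) → (4,2).
  (2,1): now satisfied by earlier moves; stays.
  (4,3): no empty cell satisfies it; stays.
Resulting grid:
+ + + + +
_ + _ _ +
# + _ _ +
# # + + +
# # # # _
Unsatisfied now: (3,2), (4,3).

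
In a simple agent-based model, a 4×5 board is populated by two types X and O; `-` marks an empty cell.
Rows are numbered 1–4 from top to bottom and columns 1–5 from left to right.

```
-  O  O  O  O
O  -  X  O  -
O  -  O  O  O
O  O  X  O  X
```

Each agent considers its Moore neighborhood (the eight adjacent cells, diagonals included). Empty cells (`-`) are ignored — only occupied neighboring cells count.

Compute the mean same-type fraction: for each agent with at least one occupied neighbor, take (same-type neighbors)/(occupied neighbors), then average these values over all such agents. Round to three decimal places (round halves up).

Row 1: (1,2)O 2/3 · (1,3)O 3/4 · (1,4)O 3/4 · (1,5)O 2/2
Row 2: (2,1)O 2/2 · (2,3)X 0/6 · (2,4)O 6/7
Row 3: (3,1)O 3/3 · (3,3)O 4/6 · (3,4)O 4/7 · (3,5)O 3/4
Row 4: (4,1)O 2/2 · (4,2)O 3/4 · (4,3)X 0/4 · (4,4)O 3/5 · (4,5)X 0/3
Sum over 16 agents: 2/3 + 3/4 + 3/4 + 2/2 + 2/2 + 0/6 + 6/7 + 3/3 + 4/6 + 4/7 + 3/4 + 2/2 + 3/4 + 0/4 + 3/5 + 0/3 = 1088/105; mean = 1088/105 ÷ 16 = 68/105 = 0.647619… → 0.648.

0.648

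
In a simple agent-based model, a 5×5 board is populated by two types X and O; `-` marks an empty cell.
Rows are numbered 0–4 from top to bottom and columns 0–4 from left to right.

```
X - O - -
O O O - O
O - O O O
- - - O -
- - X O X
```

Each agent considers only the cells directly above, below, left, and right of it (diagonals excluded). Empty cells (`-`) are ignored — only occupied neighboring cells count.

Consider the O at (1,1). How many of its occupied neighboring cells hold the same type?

2

Occupied neighbors of (1,1): (1,0)=O, (1,2)=O.
Same type (O): 2 of 2.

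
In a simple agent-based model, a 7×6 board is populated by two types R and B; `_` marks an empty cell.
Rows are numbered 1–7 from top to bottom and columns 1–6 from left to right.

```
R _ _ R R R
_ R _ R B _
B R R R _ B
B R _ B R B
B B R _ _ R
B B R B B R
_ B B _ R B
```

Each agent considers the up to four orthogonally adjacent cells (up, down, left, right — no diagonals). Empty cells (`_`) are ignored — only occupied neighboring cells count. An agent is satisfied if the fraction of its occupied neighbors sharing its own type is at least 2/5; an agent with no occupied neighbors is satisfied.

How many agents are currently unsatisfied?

(1,1)R 0/0 ok
(1,4)R 2/2 ok
(1,5)R 2/3 ok
(1,6)R 1/1 ok
(2,2)R 1/1 ok
(2,4)R 2/3 ok
(2,5)B 0/2 unhappy
(3,1)B 1/2 ok
(3,2)R 3/4 ok
(3,3)R 2/2 ok
(3,4)R 2/3 ok
(3,6)B 1/1 ok
(4,1)B 2/3 ok
(4,2)R 1/3 unhappy
(4,4)B 0/2 unhappy
(4,5)R 0/2 unhappy
(4,6)B 1/3 unhappy
(5,1)B 3/3 ok
(5,2)B 2/4 ok
(5,3)R 1/2 ok
(5,6)R 1/2 ok
(6,1)B 2/2 ok
(6,2)B 3/4 ok
(6,3)R 1/4 unhappy
(6,4)B 1/2 ok
(6,5)B 1/3 unhappy
(6,6)R 1/3 unhappy
(7,2)B 2/2 ok
(7,3)B 1/2 ok
(7,5)R 0/2 unhappy
(7,6)B 0/2 unhappy
Unsatisfied: (2,5), (4,2), (4,4), (4,5), (4,6), (6,3), (6,5), (6,6), (7,5), (7,6) — 10 in total.

10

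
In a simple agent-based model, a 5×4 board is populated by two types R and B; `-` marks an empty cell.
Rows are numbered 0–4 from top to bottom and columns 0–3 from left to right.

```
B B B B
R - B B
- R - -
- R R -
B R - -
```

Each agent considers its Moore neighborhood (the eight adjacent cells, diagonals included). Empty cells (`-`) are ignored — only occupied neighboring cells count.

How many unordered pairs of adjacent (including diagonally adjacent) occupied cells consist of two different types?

5

Scan each occupied cell's neighbors to the right and below (and the two forward diagonals) so each pair is counted once.
From row 0: 2 unlike of 10 pairs (running 2/10).
From row 1: 1 unlike of 3 pairs (running 3/13).
From row 2: 0 unlike of 2 pairs (running 3/15).
From row 3: 1 unlike of 4 pairs (running 4/19).
From row 4: 1 unlike of 1 pairs (running 5/20).
Total adjacent occupied pairs: 20; unlike-type pairs: 5.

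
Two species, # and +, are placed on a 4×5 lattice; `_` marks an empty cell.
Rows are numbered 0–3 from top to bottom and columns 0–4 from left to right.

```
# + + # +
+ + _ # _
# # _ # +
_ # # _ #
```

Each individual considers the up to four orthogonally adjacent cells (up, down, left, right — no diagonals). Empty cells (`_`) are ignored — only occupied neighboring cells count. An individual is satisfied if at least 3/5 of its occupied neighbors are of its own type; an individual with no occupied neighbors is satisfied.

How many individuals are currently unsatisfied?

Row 0: (0,0)# 0/2 not · (0,1)+ 2/3 satisfied · (0,2)+ 1/2 not · (0,3)# 1/3 not · (0,4)+ 0/1 not
Row 1: (1,0)+ 1/3 not · (1,1)+ 2/3 satisfied · (1,3)# 2/2 satisfied
Row 2: (2,0)# 1/2 not · (2,1)# 2/3 satisfied · (2,3)# 1/2 not · (2,4)+ 0/2 not
Row 3: (3,1)# 2/2 satisfied · (3,2)# 1/1 satisfied · (3,4)# 0/1 not
Unsatisfied: (0,0), (0,2), (0,3), (0,4), (1,0), (2,0), (2,3), (2,4), (3,4) — 9 in total.

9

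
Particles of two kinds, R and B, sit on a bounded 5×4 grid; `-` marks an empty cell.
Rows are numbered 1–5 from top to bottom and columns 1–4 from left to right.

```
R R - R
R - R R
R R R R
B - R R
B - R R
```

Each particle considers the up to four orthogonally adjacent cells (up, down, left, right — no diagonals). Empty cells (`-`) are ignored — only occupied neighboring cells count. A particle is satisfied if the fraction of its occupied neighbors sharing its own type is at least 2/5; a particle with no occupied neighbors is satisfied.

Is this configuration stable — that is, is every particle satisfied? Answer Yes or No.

Yes

Row 1: (1,1)R 2/2 ✓ · (1,2)R 1/1 ✓ · (1,4)R 1/1 ✓
Row 2: (2,1)R 2/2 ✓ · (2,3)R 2/2 ✓ · (2,4)R 3/3 ✓
Row 3: (3,1)R 2/3 ✓ · (3,2)R 2/2 ✓ · (3,3)R 4/4 ✓ · (3,4)R 3/3 ✓
Row 4: (4,1)B 1/2 ✓ · (4,3)R 3/3 ✓ · (4,4)R 3/3 ✓
Row 5: (5,1)B 1/1 ✓ · (5,3)R 2/2 ✓ · (5,4)R 2/2 ✓
All meet the threshold, so the configuration is stable.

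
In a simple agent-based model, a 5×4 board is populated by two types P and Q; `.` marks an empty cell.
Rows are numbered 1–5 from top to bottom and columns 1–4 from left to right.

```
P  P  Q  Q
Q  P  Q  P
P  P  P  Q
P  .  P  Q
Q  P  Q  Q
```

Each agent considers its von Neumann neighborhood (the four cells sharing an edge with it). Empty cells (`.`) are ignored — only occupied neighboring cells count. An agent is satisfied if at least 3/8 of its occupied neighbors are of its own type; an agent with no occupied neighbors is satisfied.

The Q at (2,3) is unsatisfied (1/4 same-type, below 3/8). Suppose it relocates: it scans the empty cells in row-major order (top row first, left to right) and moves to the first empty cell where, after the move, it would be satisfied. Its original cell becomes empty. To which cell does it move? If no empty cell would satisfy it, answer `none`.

none

Vacating (2,3). Empty cells in order:
  (4,2): 0/4 same-type → still unsatisfied.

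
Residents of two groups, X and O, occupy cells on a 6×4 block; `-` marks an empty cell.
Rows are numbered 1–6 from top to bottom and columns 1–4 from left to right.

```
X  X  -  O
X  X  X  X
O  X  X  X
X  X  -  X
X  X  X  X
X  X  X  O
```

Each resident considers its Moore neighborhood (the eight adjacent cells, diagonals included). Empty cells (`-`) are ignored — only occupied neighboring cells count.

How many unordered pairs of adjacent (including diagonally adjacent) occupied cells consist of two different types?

Scan each occupied cell's neighbors to the right and below (and the two forward diagonals) so each pair is counted once.
Row 1: X(1,1)–X(1,2)= X(1,1)–X(2,1)= X(1,1)–X(2,2)= X(1,2)–X(2,2)= X(1,2)–X(2,3)= X(1,2)–X(2,1)= O(1,4)–X(2,4)≠ O(1,4)–X(2,3)≠  → 2/8 unlike.
Row 2: X(2,1)–X(2,2)= X(2,1)–O(3,1)≠ X(2,1)–X(3,2)= X(2,2)–X(2,3)= X(2,2)–X(3,2)= X(2,2)–X(3,3)= X(2,2)–O(3,1)≠ X(2,3)–X(2,4)= X(2,3)–X(3,3)= X(2,3)–X(3,4)= X(2,3)–X(3,2)= X(2,4)–X(3,4)= X(2,4)–X(3,3)=  → 2/13 unlike.
Row 3: O(3,1)–X(3,2)≠ O(3,1)–X(4,1)≠ O(3,1)–X(4,2)≠ X(3,2)–X(3,3)= X(3,2)–X(4,2)= X(3,2)–X(4,1)= X(3,3)–X(3,4)= X(3,3)–X(4,4)= X(3,3)–X(4,2)= X(3,4)–X(4,4)=  → 3/10 unlike.
Row 4: X(4,1)–X(4,2)= X(4,1)–X(5,1)= X(4,1)–X(5,2)= X(4,2)–X(5,2)= X(4,2)–X(5,3)= X(4,2)–X(5,1)= X(4,4)–X(5,4)= X(4,4)–X(5,3)=  → 0/8 unlike.
Row 5: X(5,1)–X(5,2)= X(5,1)–X(6,1)= X(5,1)–X(6,2)= X(5,2)–X(5,3)= X(5,2)–X(6,2)= X(5,2)–X(6,3)= X(5,2)–X(6,1)= X(5,3)–X(5,4)= X(5,3)–X(6,3)= X(5,3)–O(6,4)≠ X(5,3)–X(6,2)= X(5,4)–O(6,4)≠ X(5,4)–X(6,3)=  → 2/13 unlike.
Row 6: X(6,1)–X(6,2)= X(6,2)–X(6,3)= X(6,3)–O(6,4)≠  → 1/3 unlike.
Total adjacent occupied pairs: 55; unlike-type pairs: 10.

10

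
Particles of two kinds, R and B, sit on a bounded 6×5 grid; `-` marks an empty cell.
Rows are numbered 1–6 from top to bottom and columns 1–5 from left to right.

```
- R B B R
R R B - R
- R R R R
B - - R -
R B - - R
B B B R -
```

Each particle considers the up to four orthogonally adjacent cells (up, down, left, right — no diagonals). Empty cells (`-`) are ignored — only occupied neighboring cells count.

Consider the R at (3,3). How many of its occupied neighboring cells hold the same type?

Occupied neighbors of (3,3): (2,3)=B, (3,2)=R, (3,4)=R.
Same type (R): 2 of 3.

2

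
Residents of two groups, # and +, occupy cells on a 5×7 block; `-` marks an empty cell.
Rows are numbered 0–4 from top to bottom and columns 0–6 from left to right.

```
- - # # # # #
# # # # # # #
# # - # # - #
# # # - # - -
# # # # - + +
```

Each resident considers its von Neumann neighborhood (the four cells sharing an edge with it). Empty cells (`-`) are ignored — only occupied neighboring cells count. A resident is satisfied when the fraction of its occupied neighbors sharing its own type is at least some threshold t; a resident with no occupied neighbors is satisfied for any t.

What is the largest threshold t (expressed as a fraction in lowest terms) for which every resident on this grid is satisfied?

1/1

Row 0: (0,2)# 2/2 · (0,3)# 3/3 · (0,4)# 3/3 · (0,5)# 3/3 · (0,6)# 2/2
Row 1: (1,0)# 2/2 · (1,1)# 3/3 · (1,2)# 3/3 · (1,3)# 4/4 · (1,4)# 4/4 · (1,5)# 3/3 · (1,6)# 3/3
Row 2: (2,0)# 3/3 · (2,1)# 3/3 · (2,3)# 2/2 · (2,4)# 3/3 · (2,6)# 1/1
Row 3: (3,0)# 3/3 · (3,1)# 4/4 · (3,2)# 2/2 · (3,4)# 1/1
Row 4: (4,0)# 2/2 · (4,1)# 3/3 · (4,2)# 3/3 · (4,3)# 1/1 · (4,5)+ 1/1 · (4,6)+ 1/1
The smallest same-type fraction is 2/2 at (0,2), which reduces to 1/1. Any threshold above that leaves this resident unsatisfied.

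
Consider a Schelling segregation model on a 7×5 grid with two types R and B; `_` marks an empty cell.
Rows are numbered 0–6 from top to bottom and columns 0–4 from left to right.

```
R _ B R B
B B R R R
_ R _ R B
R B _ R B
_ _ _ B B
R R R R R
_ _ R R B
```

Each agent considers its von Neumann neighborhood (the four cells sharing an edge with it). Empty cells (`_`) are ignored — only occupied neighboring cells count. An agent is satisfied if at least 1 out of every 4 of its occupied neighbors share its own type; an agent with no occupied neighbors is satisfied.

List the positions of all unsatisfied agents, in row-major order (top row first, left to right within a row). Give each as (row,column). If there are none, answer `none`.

(0,0)R 0/1 unhappy
(0,2)B 0/2 unhappy
(0,3)R 1/3 ok
(0,4)B 0/2 unhappy
(1,0)B 1/2 ok
(1,1)B 1/3 ok
(1,2)R 1/3 ok
(1,3)R 4/4 ok
(1,4)R 1/3 ok
(2,1)R 0/2 unhappy
(2,3)R 2/3 ok
(2,4)B 1/3 ok
(3,0)R 0/1 unhappy
(3,1)B 0/2 unhappy
(3,3)R 1/3 ok
(3,4)B 2/3 ok
(4,3)B 1/3 ok
(4,4)B 2/3 ok
(5,0)R 1/1 ok
(5,1)R 2/2 ok
(5,2)R 3/3 ok
(5,3)R 3/4 ok
(5,4)R 1/3 ok
(6,2)R 2/2 ok
(6,3)R 2/3 ok
(6,4)B 0/2 unhappy

(0,0), (0,2), (0,4), (2,1), (3,0), (3,1), (6,4)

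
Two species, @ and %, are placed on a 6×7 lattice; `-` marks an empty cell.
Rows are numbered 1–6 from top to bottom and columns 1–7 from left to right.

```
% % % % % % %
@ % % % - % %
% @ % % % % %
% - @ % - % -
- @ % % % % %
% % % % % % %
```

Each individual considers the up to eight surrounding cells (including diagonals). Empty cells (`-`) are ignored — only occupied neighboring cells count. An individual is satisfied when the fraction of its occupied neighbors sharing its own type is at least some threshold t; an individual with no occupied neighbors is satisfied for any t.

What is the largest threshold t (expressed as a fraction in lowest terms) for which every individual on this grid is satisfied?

1/6

Row 1: (1,1)% 2/3 · (1,2)% 4/5 · (1,3)% 5/5 · (1,4)% 4/4 · (1,5)% 4/4 · (1,6)% 4/4 · (1,7)% 3/3
Row 2: (2,1)@ 1/5 · (2,2)% 6/8 · (2,3)% 7/8 · (2,4)% 7/7 · (2,6)% 7/7 · (2,7)% 5/5
Row 3: (3,1)% 2/4 · (3,2)@ 2/7 · (3,3)% 5/7 · (3,4)% 5/6 · (3,5)% 6/6 · (3,6)% 5/5 · (3,7)% 4/4
Row 4: (4,1)% 1/3 · (4,3)@ 2/7 · (4,4)% 6/7 · (4,6)% 6/6
Row 5: (5,2)@ 1/6 · (5,3)% 5/7 · (5,4)% 6/7 · (5,5)% 7/7 · (5,6)% 6/6 · (5,7)% 4/4
Row 6: (6,1)% 1/2 · (6,2)% 3/4 · (6,3)% 4/5 · (6,4)% 5/5 · (6,5)% 5/5 · (6,6)% 5/5 · (6,7)% 3/3
The smallest same-type fraction is 1/6 at (5,2), which reduces to 1/6. Any threshold above that leaves this individual unsatisfied.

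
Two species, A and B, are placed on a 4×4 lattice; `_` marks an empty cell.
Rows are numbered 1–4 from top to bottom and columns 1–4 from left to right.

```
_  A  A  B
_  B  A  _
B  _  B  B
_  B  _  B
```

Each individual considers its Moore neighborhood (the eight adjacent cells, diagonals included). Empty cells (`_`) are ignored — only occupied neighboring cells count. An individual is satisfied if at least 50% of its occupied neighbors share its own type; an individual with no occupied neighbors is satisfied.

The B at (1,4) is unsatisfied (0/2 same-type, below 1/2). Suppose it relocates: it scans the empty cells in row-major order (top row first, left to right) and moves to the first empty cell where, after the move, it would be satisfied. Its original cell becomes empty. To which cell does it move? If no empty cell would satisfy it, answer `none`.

(1,1)

Vacating (1,4). Empty cells in order:
  (1,1): 1/2 same-type → satisfied — stop here.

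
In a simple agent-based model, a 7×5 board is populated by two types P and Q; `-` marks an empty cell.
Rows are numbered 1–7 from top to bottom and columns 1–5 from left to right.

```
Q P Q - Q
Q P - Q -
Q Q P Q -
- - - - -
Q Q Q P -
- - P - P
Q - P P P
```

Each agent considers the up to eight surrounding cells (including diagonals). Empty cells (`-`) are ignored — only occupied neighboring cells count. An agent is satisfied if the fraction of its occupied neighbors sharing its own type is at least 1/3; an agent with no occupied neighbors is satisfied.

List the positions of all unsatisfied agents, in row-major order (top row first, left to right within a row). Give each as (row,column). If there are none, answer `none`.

(1,2), (2,2), (3,3)

(1,1)Q 1/3 ✓
(1,2)P 1/4 ✗
(1,3)Q 1/3 ✓
(1,5)Q 1/1 ✓
(2,1)Q 3/5 ✓
(2,2)P 2/7 ✗
(2,4)Q 3/4 ✓
(3,1)Q 2/3 ✓
(3,2)Q 2/4 ✓
(3,3)P 1/4 ✗
(3,4)Q 1/2 ✓
(5,1)Q 1/1 ✓
(5,2)Q 2/3 ✓
(5,3)Q 1/3 ✓
(5,4)P 2/3 ✓
(6,3)P 3/5 ✓
(6,5)P 3/3 ✓
(7,1)Q 0/0 ✓
(7,3)P 2/2 ✓
(7,4)P 4/4 ✓
(7,5)P 2/2 ✓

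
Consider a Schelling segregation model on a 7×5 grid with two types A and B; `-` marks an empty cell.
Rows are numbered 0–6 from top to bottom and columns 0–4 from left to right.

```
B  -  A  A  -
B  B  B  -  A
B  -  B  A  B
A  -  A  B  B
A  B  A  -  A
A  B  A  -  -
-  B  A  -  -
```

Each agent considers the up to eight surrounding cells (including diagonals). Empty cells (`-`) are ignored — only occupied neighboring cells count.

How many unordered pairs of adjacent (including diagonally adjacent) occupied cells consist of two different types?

29

Scan each occupied cell's neighbors to the right and below (and the two forward diagonals) so each pair is counted once.
From row 0: 3 unlike of 7 pairs (running 3/7).
From row 1: 2 unlike of 9 pairs (running 5/16).
From row 2: 6 unlike of 10 pairs (running 11/26).
From row 3: 6 unlike of 9 pairs (running 17/35).
From row 4: 6 unlike of 9 pairs (running 23/44).
From row 5: 5 unlike of 7 pairs (running 28/51).
From row 6: 1 unlike of 1 pairs (running 29/52).
Total adjacent occupied pairs: 52; unlike-type pairs: 29.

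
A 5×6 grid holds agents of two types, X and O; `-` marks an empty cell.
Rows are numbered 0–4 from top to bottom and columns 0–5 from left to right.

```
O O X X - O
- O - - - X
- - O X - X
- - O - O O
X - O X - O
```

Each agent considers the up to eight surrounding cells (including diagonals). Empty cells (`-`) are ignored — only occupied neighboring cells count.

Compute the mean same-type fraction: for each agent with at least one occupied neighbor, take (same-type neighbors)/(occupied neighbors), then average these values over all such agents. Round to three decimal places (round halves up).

Row 0: (0,0)O 2/2 · (0,1)O 2/3 · (0,2)X 1/3 · (0,3)X 1/1 · (0,5)O 0/1
Row 1: (1,1)O 3/4 · (1,5)X 1/2
Row 2: (2,2)O 2/3 · (2,3)X 0/3 · (2,5)X 1/3
Row 3: (3,2)O 2/4 · (3,4)O 2/5 · (3,5)O 2/3
Row 4: (4,0)X — no occupied neighbors · (4,2)O 1/2 · (4,3)X 0/3 · (4,5)O 2/2
Sum over 16 agents: 2/2 + 2/3 + 1/3 + 1/1 + 0/1 + 3/4 + 1/2 + 2/3 + 0/3 + 1/3 + 2/4 + 2/5 + 2/3 + 1/2 + 0/3 + 2/2 = 499/60; mean = 499/60 ÷ 16 = 499/960 = 0.519791… → 0.520.

0.520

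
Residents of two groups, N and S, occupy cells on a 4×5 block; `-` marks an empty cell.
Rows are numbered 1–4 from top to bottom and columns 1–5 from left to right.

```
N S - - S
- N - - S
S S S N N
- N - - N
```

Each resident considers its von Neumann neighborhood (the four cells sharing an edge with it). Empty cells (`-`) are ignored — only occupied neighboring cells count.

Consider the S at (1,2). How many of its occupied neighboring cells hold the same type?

0

Occupied neighbors of (1,2): (2,2)=N, (1,1)=N.
Same type (S): 0 of 2.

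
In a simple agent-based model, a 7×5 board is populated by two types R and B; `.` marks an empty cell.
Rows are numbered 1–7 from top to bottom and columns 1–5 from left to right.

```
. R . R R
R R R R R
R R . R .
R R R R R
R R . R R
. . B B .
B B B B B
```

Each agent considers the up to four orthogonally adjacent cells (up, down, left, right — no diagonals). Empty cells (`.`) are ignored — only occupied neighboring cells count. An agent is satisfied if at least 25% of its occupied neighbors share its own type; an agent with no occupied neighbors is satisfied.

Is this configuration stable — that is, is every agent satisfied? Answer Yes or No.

Row 1: (1,2)R 1/1 ✓ · (1,4)R 2/2 ✓ · (1,5)R 2/2 ✓
Row 2: (2,1)R 2/2 ✓ · (2,2)R 4/4 ✓ · (2,3)R 2/2 ✓ · (2,4)R 4/4 ✓ · (2,5)R 2/2 ✓
Row 3: (3,1)R 3/3 ✓ · (3,2)R 3/3 ✓ · (3,4)R 2/2 ✓
Row 4: (4,1)R 3/3 ✓ · (4,2)R 4/4 ✓ · (4,3)R 2/2 ✓ · (4,4)R 4/4 ✓ · (4,5)R 2/2 ✓
Row 5: (5,1)R 2/2 ✓ · (5,2)R 2/2 ✓ · (5,4)R 2/3 ✓ · (5,5)R 2/2 ✓
Row 6: (6,3)B 2/2 ✓ · (6,4)B 2/3 ✓
Row 7: (7,1)B 1/1 ✓ · (7,2)B 2/2 ✓ · (7,3)B 3/3 ✓ · (7,4)B 3/3 ✓ · (7,5)B 1/1 ✓
All meet the threshold, so the configuration is stable.

Yes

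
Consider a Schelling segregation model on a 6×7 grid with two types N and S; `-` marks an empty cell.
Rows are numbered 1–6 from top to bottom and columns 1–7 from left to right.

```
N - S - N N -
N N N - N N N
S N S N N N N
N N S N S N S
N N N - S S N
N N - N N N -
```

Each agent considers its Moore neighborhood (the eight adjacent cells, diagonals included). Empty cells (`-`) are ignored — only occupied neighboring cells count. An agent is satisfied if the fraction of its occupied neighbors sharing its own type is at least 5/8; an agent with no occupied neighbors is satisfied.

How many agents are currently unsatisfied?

16

Row 1: (1,1)N 2/2 ok · (1,3)S 0/2 unhappy · (1,5)N 3/3 ok · (1,6)N 4/4 ok
Row 2: (2,1)N 3/4 ok · (2,2)N 4/7 unhappy · (2,3)N 3/5 unhappy · (2,5)N 6/6 ok · (2,6)N 7/7 ok · (2,7)N 4/4 ok
Row 3: (3,1)S 0/5 unhappy · (3,2)N 5/8 ok · (3,3)S 1/7 unhappy · (3,4)N 4/7 unhappy · (3,5)N 6/7 ok · (3,6)N 6/8 ok · (3,7)N 4/5 ok
Row 4: (4,1)N 4/5 ok · (4,2)N 5/8 ok · (4,3)S 1/7 unhappy · (4,4)N 3/7 unhappy · (4,5)S 2/7 unhappy · (4,6)N 4/8 unhappy · (4,7)S 1/5 unhappy
Row 5: (5,1)N 5/5 ok · (5,2)N 6/7 ok · (5,3)N 5/6 ok · (5,5)S 2/7 unhappy · (5,6)S 3/7 unhappy · (5,7)N 2/4 unhappy
Row 6: (6,1)N 3/3 ok · (6,2)N 4/4 ok · (6,4)N 2/3 ok · (6,5)N 2/4 unhappy · (6,6)N 2/4 unhappy
Unsatisfied: (1,3), (2,2), (2,3), (3,1), (3,3), (3,4), (4,3), (4,4), (4,5), (4,6), (4,7), (5,5), (5,6), (5,7), (6,5), (6,6) — 16 in total.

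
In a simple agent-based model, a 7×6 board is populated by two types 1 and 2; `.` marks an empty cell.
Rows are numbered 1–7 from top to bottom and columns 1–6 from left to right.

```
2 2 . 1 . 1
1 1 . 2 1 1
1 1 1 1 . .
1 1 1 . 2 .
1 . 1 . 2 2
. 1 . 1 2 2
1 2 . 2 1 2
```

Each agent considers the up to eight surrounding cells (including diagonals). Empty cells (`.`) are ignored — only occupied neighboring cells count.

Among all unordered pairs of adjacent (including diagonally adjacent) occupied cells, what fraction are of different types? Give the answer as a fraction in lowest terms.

2/7

Scan each occupied cell's neighbors to the right and below (and the two forward diagonals) so each pair is counted once.
Row 1: 2(1,1)–2(1,2)= 2(1,1)–1(2,1)≠ 2(1,1)–1(2,2)≠ 2(1,2)–1(2,2)≠ 2(1,2)–1(2,1)≠ 1(1,4)–2(2,4)≠ 1(1,4)–1(2,5)= 1(1,6)–1(2,6)= 1(1,6)–1(2,5)=  → 5/9 unlike.
Row 2: 1(2,1)–1(2,2)= 1(2,1)–1(3,1)= 1(2,1)–1(3,2)= 1(2,2)–1(3,2)= 1(2,2)–1(3,3)= 1(2,2)–1(3,1)= 2(2,4)–1(2,5)≠ 2(2,4)–1(3,4)≠ 2(2,4)–1(3,3)≠ 1(2,5)–1(2,6)= 1(2,5)–1(3,4)=  → 3/11 unlike.
Row 3: 1(3,1)–1(3,2)= 1(3,1)–1(4,1)= 1(3,1)–1(4,2)= 1(3,2)–1(3,3)= 1(3,2)–1(4,2)= 1(3,2)–1(4,3)= 1(3,2)–1(4,1)= 1(3,3)–1(3,4)= 1(3,3)–1(4,3)= 1(3,3)–1(4,2)= 1(3,4)–2(4,5)≠ 1(3,4)–1(4,3)=  → 1/12 unlike.
Row 4: 1(4,1)–1(4,2)= 1(4,1)–1(5,1)= 1(4,2)–1(4,3)= 1(4,2)–1(5,3)= 1(4,2)–1(5,1)= 1(4,3)–1(5,3)= 2(4,5)–2(5,5)= 2(4,5)–2(5,6)=  → 0/8 unlike.
Row 5: 1(5,1)–1(6,2)= 1(5,3)–1(6,4)= 1(5,3)–1(6,2)= 2(5,5)–2(5,6)= 2(5,5)–2(6,5)= 2(5,5)–2(6,6)= 2(5,5)–1(6,4)≠ 2(5,6)–2(6,6)= 2(5,6)–2(6,5)=  → 1/9 unlike.
Row 6: 1(6,2)–2(7,2)≠ 1(6,2)–1(7,1)= 1(6,4)–2(6,5)≠ 1(6,4)–2(7,4)≠ 1(6,4)–1(7,5)= 2(6,5)–2(6,6)= 2(6,5)–1(7,5)≠ 2(6,5)–2(7,6)= 2(6,5)–2(7,4)= 2(6,6)–2(7,6)= 2(6,6)–1(7,5)≠  → 5/11 unlike.
Row 7: 1(7,1)–2(7,2)≠ 2(7,4)–1(7,5)≠ 1(7,5)–2(7,6)≠  → 3/3 unlike.
Total adjacent occupied pairs: 63; unlike-type pairs: 18.
18/63 reduces to 2/7.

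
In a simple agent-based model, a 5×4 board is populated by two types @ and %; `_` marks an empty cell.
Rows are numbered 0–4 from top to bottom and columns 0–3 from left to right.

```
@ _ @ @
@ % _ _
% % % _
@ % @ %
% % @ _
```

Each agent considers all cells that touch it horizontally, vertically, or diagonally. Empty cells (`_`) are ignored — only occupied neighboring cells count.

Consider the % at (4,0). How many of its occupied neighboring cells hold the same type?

Occupied neighbors of (4,0): (3,0)=@, (3,1)=%, (4,1)=%.
Same type (%): 2 of 3.

2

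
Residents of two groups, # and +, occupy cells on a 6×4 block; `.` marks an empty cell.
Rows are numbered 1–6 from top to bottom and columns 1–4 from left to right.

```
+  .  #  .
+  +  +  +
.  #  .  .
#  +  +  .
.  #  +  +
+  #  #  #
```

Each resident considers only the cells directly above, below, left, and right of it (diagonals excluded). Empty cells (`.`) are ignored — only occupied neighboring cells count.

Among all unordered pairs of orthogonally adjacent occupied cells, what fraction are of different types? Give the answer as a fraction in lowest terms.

9/19

Scan each occupied cell's neighbors to the right and below so each pair is counted once.
Row 1: +(1,1)–+(2,1)= #(1,3)–+(2,3)≠  → 1/2 unlike.
Row 2: +(2,1)–+(2,2)= +(2,2)–+(2,3)= +(2,2)–#(3,2)≠ +(2,3)–+(2,4)=  → 1/4 unlike.
Row 3: #(3,2)–+(4,2)≠  → 1/1 unlike.
Row 4: #(4,1)–+(4,2)≠ +(4,2)–+(4,3)= +(4,2)–#(5,2)≠ +(4,3)–+(5,3)=  → 2/4 unlike.
Row 5: #(5,2)–+(5,3)≠ #(5,2)–#(6,2)= +(5,3)–+(5,4)= +(5,3)–#(6,3)≠ +(5,4)–#(6,4)≠  → 3/5 unlike.
Row 6: +(6,1)–#(6,2)≠ #(6,2)–#(6,3)= #(6,3)–#(6,4)=  → 1/3 unlike.
Total adjacent occupied pairs: 19; unlike-type pairs: 9.
9/19 is already in lowest terms.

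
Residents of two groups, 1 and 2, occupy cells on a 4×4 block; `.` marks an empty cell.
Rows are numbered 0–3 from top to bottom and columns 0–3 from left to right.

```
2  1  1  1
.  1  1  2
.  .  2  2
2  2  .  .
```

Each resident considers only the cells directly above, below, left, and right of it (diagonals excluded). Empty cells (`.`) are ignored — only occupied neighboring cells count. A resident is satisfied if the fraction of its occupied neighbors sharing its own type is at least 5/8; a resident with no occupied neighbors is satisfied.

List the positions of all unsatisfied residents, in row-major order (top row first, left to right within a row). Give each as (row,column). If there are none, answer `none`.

(0,0), (0,3), (1,2), (1,3), (2,2)

Row 0: (0,0)2 0/1 not · (0,1)1 2/3 satisfied · (0,2)1 3/3 satisfied · (0,3)1 1/2 not
Row 1: (1,1)1 2/2 satisfied · (1,2)1 2/4 not · (1,3)2 1/3 not
Row 2: (2,2)2 1/2 not · (2,3)2 2/2 satisfied
Row 3: (3,0)2 1/1 satisfied · (3,1)2 1/1 satisfied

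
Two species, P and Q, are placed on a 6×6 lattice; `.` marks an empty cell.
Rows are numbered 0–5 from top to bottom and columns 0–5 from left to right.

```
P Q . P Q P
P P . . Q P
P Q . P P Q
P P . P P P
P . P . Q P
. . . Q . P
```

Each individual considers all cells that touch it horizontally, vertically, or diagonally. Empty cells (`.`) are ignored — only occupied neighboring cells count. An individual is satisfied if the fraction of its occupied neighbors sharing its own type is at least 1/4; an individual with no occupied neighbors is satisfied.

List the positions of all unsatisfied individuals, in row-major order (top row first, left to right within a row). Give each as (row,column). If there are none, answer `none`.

(0,1), (0,3), (2,1), (2,5), (4,4)

Row 0: (0,0)P 2/3 ok · (0,1)Q 0/3 unhappy · (0,3)P 0/2 unhappy · (0,4)Q 1/4 ok · (0,5)P 1/3 ok
Row 1: (1,0)P 3/5 ok · (1,1)P 3/5 ok · (1,4)Q 2/7 ok · (1,5)P 2/5 ok
Row 2: (2,0)P 4/5 ok · (2,1)Q 0/5 unhappy · (2,3)P 3/4 ok · (2,4)P 5/7 ok · (2,5)Q 1/5 unhappy
Row 3: (3,0)P 3/4 ok · (3,1)P 4/5 ok · (3,3)P 4/5 ok · (3,4)P 5/7 ok · (3,5)P 3/5 ok
Row 4: (4,0)P 2/2 ok · (4,2)P 2/3 ok · (4,4)Q 1/6 unhappy · (4,5)P 3/4 ok
Row 5: (5,3)Q 1/2 ok · (5,5)P 1/2 ok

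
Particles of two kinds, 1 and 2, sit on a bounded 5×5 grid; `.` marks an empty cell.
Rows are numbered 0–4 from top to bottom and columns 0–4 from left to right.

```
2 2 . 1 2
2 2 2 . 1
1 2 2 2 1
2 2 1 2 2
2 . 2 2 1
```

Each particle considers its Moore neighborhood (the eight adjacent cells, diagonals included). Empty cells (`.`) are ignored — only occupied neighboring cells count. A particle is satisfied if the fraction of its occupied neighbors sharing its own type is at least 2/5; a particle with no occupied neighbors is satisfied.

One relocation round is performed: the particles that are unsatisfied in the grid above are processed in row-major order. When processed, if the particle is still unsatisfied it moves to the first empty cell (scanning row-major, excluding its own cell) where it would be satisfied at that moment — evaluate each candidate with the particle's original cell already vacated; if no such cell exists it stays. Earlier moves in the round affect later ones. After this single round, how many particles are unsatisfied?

1

Initially unsatisfied (in order): (0,3), (0,4), (2,0), (2,4), (3,2), (4,4).
  (0,3): no empty cell satisfies it; stays.
  (0,4) → (0,2).
  (2,0) → (0,4).
  (2,4) → (1,3).
  (3,2) → (2,4).
  (4,4): no empty cell satisfies it; stays.
Resulting grid:
2 2 2 1 1
2 2 2 1 1
. 2 2 2 1
2 2 . 2 2
2 . 2 2 1
Unsatisfied now: (4,4).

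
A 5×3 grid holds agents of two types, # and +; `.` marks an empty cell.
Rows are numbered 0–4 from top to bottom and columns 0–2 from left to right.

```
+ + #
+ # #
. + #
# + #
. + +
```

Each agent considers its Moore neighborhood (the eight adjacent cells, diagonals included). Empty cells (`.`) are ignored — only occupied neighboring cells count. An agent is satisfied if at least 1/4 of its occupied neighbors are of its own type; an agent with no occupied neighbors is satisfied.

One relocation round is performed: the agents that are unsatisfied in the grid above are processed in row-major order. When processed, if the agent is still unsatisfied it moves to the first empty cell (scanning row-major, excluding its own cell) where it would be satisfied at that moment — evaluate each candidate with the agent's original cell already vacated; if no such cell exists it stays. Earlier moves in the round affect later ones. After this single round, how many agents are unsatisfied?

Initially unsatisfied (in order): (3,0), (3,2).
  (3,0) → (2,0).
  (3,2) → (3,0).
Resulting grid:
+ + #
+ # #
# + #
# + .
. + +
All satisfied now.

0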